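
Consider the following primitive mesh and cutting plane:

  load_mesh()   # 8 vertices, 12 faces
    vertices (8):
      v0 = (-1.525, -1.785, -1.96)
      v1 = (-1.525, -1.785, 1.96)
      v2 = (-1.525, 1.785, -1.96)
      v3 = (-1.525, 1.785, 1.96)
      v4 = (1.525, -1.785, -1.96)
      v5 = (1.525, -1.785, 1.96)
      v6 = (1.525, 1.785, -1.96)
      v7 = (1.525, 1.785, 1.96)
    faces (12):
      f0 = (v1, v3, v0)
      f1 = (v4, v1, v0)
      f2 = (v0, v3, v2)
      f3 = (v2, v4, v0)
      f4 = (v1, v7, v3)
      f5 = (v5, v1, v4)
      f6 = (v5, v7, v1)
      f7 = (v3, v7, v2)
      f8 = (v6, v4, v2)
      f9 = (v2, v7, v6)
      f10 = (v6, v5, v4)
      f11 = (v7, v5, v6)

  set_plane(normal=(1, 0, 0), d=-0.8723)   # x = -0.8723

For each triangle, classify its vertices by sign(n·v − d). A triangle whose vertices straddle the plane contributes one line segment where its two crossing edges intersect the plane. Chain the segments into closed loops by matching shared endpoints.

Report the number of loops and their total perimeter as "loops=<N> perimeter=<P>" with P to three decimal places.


loops=1 perimeter=14.980

Straddling triangles (8 of 12):
  (v4,v1,v0) [+--] → (-0.8723, -1.785, 1.12112)–(-0.8723, -1.785, -1.96)  len=3.0811
  (v2,v4,v0) [-+-] → (-0.8723, 1.02102, -1.96)–(-0.8723, -1.785, -1.96)  len=2.8060
  (v1,v7,v3) [-+-] → (-0.8723, -1.02102, 1.96)–(-0.8723, 1.785, 1.96)  len=2.8060
  (v5,v1,v4) [+-+] → (-0.8723, -1.785, 1.96)–(-0.8723, -1.785, 1.12112)  len=0.8389
  (v5,v7,v1) [++-] → (-0.8723, -1.02102, 1.96)–(-0.8723, -1.785, 1.96)  len=0.7640
  (v3,v7,v2) [-+-] → (-0.8723, 1.785, 1.96)–(-0.8723, 1.785, -1.12112)  len=3.0811
  (v6,v4,v2) [++-] → (-0.8723, 1.02102, -1.96)–(-0.8723, 1.785, -1.96)  len=0.7640
  (v2,v7,v6) [-++] → (-0.8723, 1.785, -1.12112)–(-0.8723, 1.785, -1.96)  len=0.8389

Chained into 1 loop(s):
  loop 1: 8 segments, perimeter = 14.9800
Total perimeter = 14.980


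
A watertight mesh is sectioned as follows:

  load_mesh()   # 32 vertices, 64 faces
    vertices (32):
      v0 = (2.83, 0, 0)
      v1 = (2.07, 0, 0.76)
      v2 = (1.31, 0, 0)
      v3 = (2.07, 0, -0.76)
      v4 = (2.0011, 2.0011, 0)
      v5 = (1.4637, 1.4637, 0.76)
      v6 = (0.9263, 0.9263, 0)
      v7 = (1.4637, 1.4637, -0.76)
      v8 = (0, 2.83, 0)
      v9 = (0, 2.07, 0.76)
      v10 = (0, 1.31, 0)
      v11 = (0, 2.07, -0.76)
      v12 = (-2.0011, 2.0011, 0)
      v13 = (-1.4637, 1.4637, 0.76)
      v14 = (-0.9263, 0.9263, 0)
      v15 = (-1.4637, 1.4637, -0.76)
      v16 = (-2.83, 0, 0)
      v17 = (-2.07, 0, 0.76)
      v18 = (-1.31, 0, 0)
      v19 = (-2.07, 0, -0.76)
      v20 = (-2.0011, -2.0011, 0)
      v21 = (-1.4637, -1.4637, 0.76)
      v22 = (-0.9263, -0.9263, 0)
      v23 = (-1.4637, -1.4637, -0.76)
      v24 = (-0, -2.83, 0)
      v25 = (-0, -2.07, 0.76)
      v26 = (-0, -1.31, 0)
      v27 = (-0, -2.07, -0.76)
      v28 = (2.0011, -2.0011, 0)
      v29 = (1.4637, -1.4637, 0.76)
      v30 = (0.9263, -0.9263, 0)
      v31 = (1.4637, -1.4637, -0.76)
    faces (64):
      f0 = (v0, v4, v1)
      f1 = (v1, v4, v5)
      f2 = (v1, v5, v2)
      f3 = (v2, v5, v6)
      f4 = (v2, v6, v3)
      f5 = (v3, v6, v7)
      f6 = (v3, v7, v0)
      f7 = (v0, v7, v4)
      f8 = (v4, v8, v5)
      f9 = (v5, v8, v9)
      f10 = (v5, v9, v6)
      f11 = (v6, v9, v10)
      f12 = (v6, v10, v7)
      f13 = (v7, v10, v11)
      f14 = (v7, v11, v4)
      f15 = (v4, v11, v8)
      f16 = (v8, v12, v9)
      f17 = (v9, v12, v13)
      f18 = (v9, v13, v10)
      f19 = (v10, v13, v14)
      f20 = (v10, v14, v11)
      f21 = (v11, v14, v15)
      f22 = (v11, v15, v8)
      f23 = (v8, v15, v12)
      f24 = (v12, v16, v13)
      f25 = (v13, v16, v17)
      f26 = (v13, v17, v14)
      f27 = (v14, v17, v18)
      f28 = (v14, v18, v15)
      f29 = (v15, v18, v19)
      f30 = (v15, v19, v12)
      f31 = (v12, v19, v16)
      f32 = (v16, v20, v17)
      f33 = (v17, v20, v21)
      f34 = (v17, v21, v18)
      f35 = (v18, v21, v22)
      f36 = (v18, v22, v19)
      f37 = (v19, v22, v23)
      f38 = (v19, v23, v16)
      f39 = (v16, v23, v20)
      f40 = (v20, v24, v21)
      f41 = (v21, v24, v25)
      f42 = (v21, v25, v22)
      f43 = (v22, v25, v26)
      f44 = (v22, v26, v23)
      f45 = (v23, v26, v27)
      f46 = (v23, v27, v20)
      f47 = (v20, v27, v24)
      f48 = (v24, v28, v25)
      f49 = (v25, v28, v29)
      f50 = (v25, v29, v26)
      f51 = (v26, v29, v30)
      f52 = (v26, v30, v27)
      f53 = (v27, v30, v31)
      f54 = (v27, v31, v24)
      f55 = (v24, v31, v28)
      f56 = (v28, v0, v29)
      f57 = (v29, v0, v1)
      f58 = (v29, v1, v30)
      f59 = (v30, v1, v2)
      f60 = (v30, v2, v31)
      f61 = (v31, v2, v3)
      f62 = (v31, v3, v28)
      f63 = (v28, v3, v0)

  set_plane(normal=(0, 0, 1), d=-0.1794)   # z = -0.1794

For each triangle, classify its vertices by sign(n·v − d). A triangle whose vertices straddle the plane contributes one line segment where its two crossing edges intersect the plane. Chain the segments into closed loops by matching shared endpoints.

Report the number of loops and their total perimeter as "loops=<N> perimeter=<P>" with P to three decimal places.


loops=2 perimeter=25.349

Straddling triangles (32 of 64):
  (v2,v6,v3) [++-] → (1.19627, 0.707644, -0.1794)–(1.4894, 0, -0.1794)  len=0.7660
  (v3,v6,v7) [-+-] → (1.19627, 0.707644, -0.1794)–(1.05315, 1.05315, -0.1794)  len=0.3740
  (v3,v7,v0) [--+] → (2.50748, 0.34551, -0.1794)–(2.6506, 0, -0.1794)  len=0.3740
  (v0,v7,v4) [+-+] → (2.50748, 0.34551, -0.1794)–(1.87425, 1.87425, -0.1794)  len=1.6547
  (v6,v10,v7) [++-] → (0.34551, 1.34628, -0.1794)–(1.05315, 1.05315, -0.1794)  len=0.7660
  (v7,v10,v11) [-+-] → (0.34551, 1.34628, -0.1794)–(0, 1.4894, -0.1794)  len=0.3740
  (v7,v11,v4) [--+] → (1.52874, 2.01736, -0.1794)–(1.87425, 1.87425, -0.1794)  len=0.3740
  (v4,v11,v8) [+-+] → (1.52874, 2.01736, -0.1794)–(0, 2.6506, -0.1794)  len=1.6547
  (v10,v14,v11) [++-] → (-0.707644, 1.19627, -0.1794)–(0, 1.4894, -0.1794)  len=0.7660
  (v11,v14,v15) [-+-] → (-0.707644, 1.19627, -0.1794)–(-1.05315, 1.05315, -0.1794)  len=0.3740
  (v11,v15,v8) [--+] → (-0.34551, 2.50748, -0.1794)–(0, 2.6506, -0.1794)  len=0.3740
  (v8,v15,v12) [+-+] → (-0.34551, 2.50748, -0.1794)–(-1.87425, 1.87425, -0.1794)  len=1.6547
  (v14,v18,v15) [++-] → (-1.34628, 0.34551, -0.1794)–(-1.05315, 1.05315, -0.1794)  len=0.7660
  (v15,v18,v19) [-+-] → (-1.34628, 0.34551, -0.1794)–(-1.4894, 0, -0.1794)  len=0.3740
  (v15,v19,v12) [--+] → (-2.01736, 1.52874, -0.1794)–(-1.87425, 1.87425, -0.1794)  len=0.3740
  (v12,v19,v16) [+-+] → (-2.01736, 1.52874, -0.1794)–(-2.6506, 0, -0.1794)  len=1.6547
  (v18,v22,v19) [++-] → (-1.19627, -0.707644, -0.1794)–(-1.4894, 0, -0.1794)  len=0.7660
  (v19,v22,v23) [-+-] → (-1.19627, -0.707644, -0.1794)–(-1.05315, -1.05315, -0.1794)  len=0.3740
  (v19,v23,v16) [--+] → (-2.50748, -0.34551, -0.1794)–(-2.6506, 0, -0.1794)  len=0.3740
  (v16,v23,v20) [+-+] → (-2.50748, -0.34551, -0.1794)–(-1.87425, -1.87425, -0.1794)  len=1.6547
  (v22,v26,v23) [++-] → (-0.34551, -1.34628, -0.1794)–(-1.05315, -1.05315, -0.1794)  len=0.7660
  (v23,v26,v27) [-+-] → (-0.34551, -1.34628, -0.1794)–(0, -1.4894, -0.1794)  len=0.3740
  (v23,v27,v20) [--+] → (-1.52874, -2.01736, -0.1794)–(-1.87425, -1.87425, -0.1794)  len=0.3740
  (v20,v27,v24) [+-+] → (-1.52874, -2.01736, -0.1794)–(0, -2.6506, -0.1794)  len=1.6547
  (v26,v30,v27) [++-] → (0.707644, -1.19627, -0.1794)–(0, -1.4894, -0.1794)  len=0.7660
  (v27,v30,v31) [-+-] → (0.707644, -1.19627, -0.1794)–(1.05315, -1.05315, -0.1794)  len=0.3740
  (v27,v31,v24) [--+] → (0.34551, -2.50748, -0.1794)–(0, -2.6506, -0.1794)  len=0.3740
  (v24,v31,v28) [+-+] → (0.34551, -2.50748, -0.1794)–(1.87425, -1.87425, -0.1794)  len=1.6547
  (v30,v2,v31) [++-] → (1.34628, -0.34551, -0.1794)–(1.05315, -1.05315, -0.1794)  len=0.7660
  (v31,v2,v3) [-+-] → (1.34628, -0.34551, -0.1794)–(1.4894, 0, -0.1794)  len=0.3740
  (v31,v3,v28) [--+] → (2.01736, -1.52874, -0.1794)–(1.87425, -1.87425, -0.1794)  len=0.3740
  (v28,v3,v0) [+-+] → (2.01736, -1.52874, -0.1794)–(2.6506, 0, -0.1794)  len=1.6547

Chained into 2 loop(s):
  loop 1: 16 segments, perimeter = 9.1195
  loop 2: 16 segments, perimeter = 16.2294
Total perimeter = 25.349


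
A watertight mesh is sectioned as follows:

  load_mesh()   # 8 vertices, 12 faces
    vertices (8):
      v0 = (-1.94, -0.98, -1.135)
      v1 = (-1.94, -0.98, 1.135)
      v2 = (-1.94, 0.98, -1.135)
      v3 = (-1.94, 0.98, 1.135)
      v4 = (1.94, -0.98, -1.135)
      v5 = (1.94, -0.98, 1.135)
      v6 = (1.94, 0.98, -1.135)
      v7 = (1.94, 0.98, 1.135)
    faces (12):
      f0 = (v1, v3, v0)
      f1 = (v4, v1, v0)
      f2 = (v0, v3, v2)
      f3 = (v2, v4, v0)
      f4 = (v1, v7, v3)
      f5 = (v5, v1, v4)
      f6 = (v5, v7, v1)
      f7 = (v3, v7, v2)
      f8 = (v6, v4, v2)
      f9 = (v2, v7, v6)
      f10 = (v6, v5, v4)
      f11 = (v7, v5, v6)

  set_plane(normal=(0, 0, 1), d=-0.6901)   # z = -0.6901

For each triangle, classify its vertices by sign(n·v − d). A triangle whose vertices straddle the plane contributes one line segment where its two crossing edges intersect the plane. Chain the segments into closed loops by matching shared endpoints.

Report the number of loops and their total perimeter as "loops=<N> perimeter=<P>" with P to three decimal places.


Straddling triangles (8 of 12):
  (v1,v3,v0) [++-] → (-1.94, -0.595857, -0.6901)–(-1.94, -0.98, -0.6901)  len=0.3841
  (v4,v1,v0) [-+-] → (1.17955, -0.98, -0.6901)–(-1.94, -0.98, -0.6901)  len=3.1196
  (v0,v3,v2) [-+-] → (-1.94, -0.595857, -0.6901)–(-1.94, 0.98, -0.6901)  len=1.5759
  (v5,v1,v4) [++-] → (1.17955, -0.98, -0.6901)–(1.94, -0.98, -0.6901)  len=0.7604
  (v3,v7,v2) [++-] → (-1.17955, 0.98, -0.6901)–(-1.94, 0.98, -0.6901)  len=0.7604
  (v2,v7,v6) [-+-] → (-1.17955, 0.98, -0.6901)–(1.94, 0.98, -0.6901)  len=3.1196
  (v6,v5,v4) [-+-] → (1.94, 0.595857, -0.6901)–(1.94, -0.98, -0.6901)  len=1.5759
  (v7,v5,v6) [++-] → (1.94, 0.595857, -0.6901)–(1.94, 0.98, -0.6901)  len=0.3841

Chained into 1 loop(s):
  loop 1: 8 segments, perimeter = 11.6800
Total perimeter = 11.680

loops=1 perimeter=11.680


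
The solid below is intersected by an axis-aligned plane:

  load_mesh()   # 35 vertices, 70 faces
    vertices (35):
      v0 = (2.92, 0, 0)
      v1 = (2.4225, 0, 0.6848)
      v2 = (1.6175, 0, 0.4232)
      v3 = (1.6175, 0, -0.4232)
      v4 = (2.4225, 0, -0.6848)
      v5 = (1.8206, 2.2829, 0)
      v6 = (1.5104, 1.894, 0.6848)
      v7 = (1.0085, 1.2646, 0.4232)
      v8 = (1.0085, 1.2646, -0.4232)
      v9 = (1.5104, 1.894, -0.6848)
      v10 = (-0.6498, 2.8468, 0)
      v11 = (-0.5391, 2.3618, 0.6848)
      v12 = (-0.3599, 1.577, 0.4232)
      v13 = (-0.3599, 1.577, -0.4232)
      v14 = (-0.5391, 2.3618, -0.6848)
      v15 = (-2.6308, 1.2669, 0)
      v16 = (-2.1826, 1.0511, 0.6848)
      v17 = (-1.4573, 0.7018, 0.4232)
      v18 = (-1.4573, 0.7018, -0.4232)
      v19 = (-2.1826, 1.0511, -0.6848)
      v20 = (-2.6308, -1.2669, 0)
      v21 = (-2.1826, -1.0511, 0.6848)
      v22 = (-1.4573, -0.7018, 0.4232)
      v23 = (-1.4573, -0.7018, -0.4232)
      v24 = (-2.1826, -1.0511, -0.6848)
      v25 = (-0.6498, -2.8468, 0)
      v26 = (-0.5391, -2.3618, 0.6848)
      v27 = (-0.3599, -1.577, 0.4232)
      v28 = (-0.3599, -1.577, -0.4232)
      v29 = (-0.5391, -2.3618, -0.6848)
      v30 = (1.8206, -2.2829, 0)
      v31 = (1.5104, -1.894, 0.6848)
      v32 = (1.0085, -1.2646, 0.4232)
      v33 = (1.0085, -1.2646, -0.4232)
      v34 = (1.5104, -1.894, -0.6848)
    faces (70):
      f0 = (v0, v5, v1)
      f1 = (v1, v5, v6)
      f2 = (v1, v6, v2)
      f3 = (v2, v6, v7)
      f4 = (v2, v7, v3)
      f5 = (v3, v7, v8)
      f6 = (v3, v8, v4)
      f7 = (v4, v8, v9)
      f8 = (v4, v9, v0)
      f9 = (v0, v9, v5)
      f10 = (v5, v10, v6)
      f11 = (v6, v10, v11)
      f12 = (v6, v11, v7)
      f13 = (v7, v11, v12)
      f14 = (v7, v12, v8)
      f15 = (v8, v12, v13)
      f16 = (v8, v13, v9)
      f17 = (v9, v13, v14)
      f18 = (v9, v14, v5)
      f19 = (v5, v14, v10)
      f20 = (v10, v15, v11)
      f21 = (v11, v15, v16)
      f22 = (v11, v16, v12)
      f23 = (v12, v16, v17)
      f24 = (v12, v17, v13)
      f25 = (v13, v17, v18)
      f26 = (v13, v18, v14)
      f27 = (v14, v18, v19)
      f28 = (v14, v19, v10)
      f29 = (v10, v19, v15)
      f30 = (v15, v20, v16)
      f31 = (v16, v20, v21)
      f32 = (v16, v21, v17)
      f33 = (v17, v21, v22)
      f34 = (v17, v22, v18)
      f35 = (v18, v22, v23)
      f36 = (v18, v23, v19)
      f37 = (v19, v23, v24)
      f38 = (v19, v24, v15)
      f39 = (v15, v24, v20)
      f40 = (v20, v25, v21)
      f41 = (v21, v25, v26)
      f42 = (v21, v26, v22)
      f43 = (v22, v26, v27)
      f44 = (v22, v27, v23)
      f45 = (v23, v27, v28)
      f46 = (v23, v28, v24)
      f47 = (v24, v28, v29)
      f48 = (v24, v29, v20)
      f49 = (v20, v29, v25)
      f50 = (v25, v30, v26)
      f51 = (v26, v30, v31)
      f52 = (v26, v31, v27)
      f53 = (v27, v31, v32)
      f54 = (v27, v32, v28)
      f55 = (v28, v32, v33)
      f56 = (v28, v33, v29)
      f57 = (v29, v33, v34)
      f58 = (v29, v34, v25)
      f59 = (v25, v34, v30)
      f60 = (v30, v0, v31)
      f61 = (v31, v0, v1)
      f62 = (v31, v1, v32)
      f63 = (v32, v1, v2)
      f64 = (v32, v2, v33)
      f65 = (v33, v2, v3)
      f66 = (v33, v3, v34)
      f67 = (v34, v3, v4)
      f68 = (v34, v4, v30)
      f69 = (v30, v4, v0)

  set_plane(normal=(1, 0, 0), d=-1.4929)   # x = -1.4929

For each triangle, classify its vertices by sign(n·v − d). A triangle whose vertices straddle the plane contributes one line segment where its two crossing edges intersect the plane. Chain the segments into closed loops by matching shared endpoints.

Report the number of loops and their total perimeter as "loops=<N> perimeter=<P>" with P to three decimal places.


loops=1 perimeter=10.114

Straddling triangles (18 of 70):
  (v10,v15,v11) [+-+] → (-1.4929, 2.17441, 0)–(-1.4929, 1.86253, 0.372536)  len=0.4858
  (v11,v15,v16) [+--] → (-1.4929, 1.86253, 0.372536)–(-1.4929, 1.60114, 0.6848)  len=0.4072
  (v11,v16,v12) [+-+] → (-1.4929, 1.60114, 0.6848)–(-1.4929, 1.2501, 0.585812)  len=0.3647
  (v12,v16,v17) [+-+] → (-1.4929, 1.2501, 0.585812)–(-1.4929, 0.718945, 0.43604)  len=0.5519
  (v14,v18,v19) [++-] → (-1.4929, 0.718945, -0.43604)–(-1.4929, 1.60114, -0.6848)  len=0.9166
  (v14,v19,v10) [+-+] → (-1.4929, 1.60114, -0.6848)–(-1.4929, 1.85909, -0.376667)  len=0.4019
  (v10,v19,v15) [+--] → (-1.4929, 1.85909, -0.376667)–(-1.4929, 2.17441, 0)  len=0.4912
  (v16,v21,v17) [--+] → (-1.4929, 0.615762, 0.43604)–(-1.4929, 0.718945, 0.43604)  len=0.1032
  (v17,v21,v22) [+-+] → (-1.4929, 0.615762, 0.43604)–(-1.4929, -0.718945, 0.43604)  len=1.3347
  (v18,v23,v19) [++-] → (-1.4929, -0.615762, -0.43604)–(-1.4929, 0.718945, -0.43604)  len=1.3347
  (v19,v23,v24) [-+-] → (-1.4929, -0.615762, -0.43604)–(-1.4929, -0.718945, -0.43604)  len=0.1032
  (v20,v25,v21) [-+-] → (-1.4929, -2.17441, 0)–(-1.4929, -1.85909, 0.376667)  len=0.4912
  (v21,v25,v26) [-++] → (-1.4929, -1.85909, 0.376667)–(-1.4929, -1.60114, 0.6848)  len=0.4019
  (v21,v26,v22) [-++] → (-1.4929, -1.60114, 0.6848)–(-1.4929, -0.718945, 0.43604)  len=0.9166
  (v23,v28,v24) [++-] → (-1.4929, -1.2501, -0.585812)–(-1.4929, -0.718945, -0.43604)  len=0.5519
  (v24,v28,v29) [-++] → (-1.4929, -1.2501, -0.585812)–(-1.4929, -1.60114, -0.6848)  len=0.3647
  (v24,v29,v20) [-+-] → (-1.4929, -1.60114, -0.6848)–(-1.4929, -1.86253, -0.372536)  len=0.4072
  (v20,v29,v25) [-++] → (-1.4929, -1.86253, -0.372536)–(-1.4929, -2.17441, 0)  len=0.4858

Chained into 1 loop(s):
  loop 1: 18 segments, perimeter = 10.1145
Total perimeter = 10.114


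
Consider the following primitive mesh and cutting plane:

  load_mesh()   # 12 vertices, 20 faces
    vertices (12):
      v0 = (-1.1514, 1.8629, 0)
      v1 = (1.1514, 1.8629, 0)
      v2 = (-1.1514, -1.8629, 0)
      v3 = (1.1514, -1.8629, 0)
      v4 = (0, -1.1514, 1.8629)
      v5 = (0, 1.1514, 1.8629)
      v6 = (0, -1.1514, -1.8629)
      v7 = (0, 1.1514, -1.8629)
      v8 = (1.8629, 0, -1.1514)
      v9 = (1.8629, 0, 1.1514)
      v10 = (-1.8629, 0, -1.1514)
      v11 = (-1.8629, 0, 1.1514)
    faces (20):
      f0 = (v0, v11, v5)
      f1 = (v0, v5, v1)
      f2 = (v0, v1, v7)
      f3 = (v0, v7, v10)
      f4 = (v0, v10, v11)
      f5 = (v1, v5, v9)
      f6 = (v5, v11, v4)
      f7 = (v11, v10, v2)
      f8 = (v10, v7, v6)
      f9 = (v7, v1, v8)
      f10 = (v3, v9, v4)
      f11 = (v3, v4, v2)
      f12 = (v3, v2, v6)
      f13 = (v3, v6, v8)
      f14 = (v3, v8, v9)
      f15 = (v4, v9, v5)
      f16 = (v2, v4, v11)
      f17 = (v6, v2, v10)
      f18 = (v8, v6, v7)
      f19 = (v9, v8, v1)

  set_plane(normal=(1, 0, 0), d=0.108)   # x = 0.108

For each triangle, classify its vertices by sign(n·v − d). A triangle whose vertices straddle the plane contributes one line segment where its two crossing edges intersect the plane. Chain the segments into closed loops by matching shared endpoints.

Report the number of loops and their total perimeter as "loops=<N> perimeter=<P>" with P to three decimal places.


Straddling triangles (10 of 20):
  (v0,v5,v1) [--+] → (0.108, 1.21814, 1.68816)–(0.108, 1.8629, 0)  len=1.8071
  (v0,v1,v7) [-+-] → (0.108, 1.8629, 0)–(0.108, 1.21814, -1.68816)  len=1.8071
  (v1,v5,v9) [+-+] → (0.108, 1.21814, 1.68816)–(0.108, 1.08465, 1.82165)  len=0.1888
  (v7,v1,v8) [-++] → (0.108, 1.21814, -1.68816)–(0.108, 1.08465, -1.82165)  len=0.1888
  (v3,v9,v4) [++-] → (0.108, -1.08465, 1.82165)–(0.108, -1.21814, 1.68816)  len=0.1888
  (v3,v4,v2) [+--] → (0.108, -1.21814, 1.68816)–(0.108, -1.8629, 0)  len=1.8071
  (v3,v2,v6) [+--] → (0.108, -1.8629, 0)–(0.108, -1.21814, -1.68816)  len=1.8071
  (v3,v6,v8) [+-+] → (0.108, -1.21814, -1.68816)–(0.108, -1.08465, -1.82165)  len=0.1888
  (v4,v9,v5) [-+-] → (0.108, -1.08465, 1.82165)–(0.108, 1.08465, 1.82165)  len=2.1693
  (v8,v6,v7) [+--] → (0.108, -1.08465, -1.82165)–(0.108, 1.08465, -1.82165)  len=2.1693

Chained into 1 loop(s):
  loop 1: 10 segments, perimeter = 12.3221
Total perimeter = 12.322

loops=1 perimeter=12.322


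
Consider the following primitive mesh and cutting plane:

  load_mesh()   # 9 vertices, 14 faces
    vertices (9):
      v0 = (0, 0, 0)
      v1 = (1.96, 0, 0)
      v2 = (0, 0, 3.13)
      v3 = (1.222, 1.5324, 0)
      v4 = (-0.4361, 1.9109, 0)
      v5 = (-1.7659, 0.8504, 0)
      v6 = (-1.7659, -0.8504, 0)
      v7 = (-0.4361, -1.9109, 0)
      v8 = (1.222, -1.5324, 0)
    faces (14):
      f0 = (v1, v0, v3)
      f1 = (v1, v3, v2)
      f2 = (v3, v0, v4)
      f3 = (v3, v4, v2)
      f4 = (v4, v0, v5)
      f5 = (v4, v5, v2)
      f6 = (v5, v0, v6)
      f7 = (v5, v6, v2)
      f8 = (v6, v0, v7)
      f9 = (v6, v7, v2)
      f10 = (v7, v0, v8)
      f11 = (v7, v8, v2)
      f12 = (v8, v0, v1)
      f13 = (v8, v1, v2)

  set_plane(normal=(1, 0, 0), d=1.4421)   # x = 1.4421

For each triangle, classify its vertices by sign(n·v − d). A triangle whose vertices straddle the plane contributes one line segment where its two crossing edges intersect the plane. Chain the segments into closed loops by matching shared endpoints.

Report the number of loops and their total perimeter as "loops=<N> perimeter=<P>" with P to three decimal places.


loops=1 perimeter=4.864

Straddling triangles (4 of 14):
  (v1,v0,v3) [+--] → (1.4421, 0, 0)–(1.4421, 1.07538, 0)  len=1.0754
  (v1,v3,v2) [+--] → (1.4421, 1.07538, 0)–(1.4421, 0, 0.827055)  len=1.3566
  (v8,v0,v1) [--+] → (1.4421, 0, 0)–(1.4421, -1.07538, 0)  len=1.0754
  (v8,v1,v2) [-+-] → (1.4421, -1.07538, 0)–(1.4421, 0, 0.827055)  len=1.3566

Chained into 1 loop(s):
  loop 1: 4 segments, perimeter = 4.8640
Total perimeter = 4.864


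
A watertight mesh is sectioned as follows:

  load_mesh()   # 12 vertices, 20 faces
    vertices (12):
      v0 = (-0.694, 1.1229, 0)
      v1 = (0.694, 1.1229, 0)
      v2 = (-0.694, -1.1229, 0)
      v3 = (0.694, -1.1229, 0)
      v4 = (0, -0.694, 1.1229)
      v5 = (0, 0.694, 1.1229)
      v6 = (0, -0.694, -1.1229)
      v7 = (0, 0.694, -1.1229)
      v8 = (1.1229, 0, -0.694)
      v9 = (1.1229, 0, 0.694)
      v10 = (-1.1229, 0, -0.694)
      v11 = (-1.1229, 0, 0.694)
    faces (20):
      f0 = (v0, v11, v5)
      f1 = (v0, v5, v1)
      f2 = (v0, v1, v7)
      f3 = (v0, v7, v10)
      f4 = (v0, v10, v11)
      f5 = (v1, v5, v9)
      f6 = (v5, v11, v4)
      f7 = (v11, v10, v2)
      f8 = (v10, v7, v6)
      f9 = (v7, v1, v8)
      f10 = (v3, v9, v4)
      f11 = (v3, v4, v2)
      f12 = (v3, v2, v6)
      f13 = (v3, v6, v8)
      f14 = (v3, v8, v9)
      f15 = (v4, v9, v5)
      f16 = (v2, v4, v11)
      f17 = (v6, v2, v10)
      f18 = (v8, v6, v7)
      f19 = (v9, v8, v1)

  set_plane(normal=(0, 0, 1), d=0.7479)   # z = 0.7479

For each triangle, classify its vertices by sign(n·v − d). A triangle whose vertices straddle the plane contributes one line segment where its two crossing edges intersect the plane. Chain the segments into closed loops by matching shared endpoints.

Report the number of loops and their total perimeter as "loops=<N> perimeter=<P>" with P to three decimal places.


Straddling triangles (8 of 20):
  (v0,v11,v5) [--+] → (-0.981785, 0.0872152, 0.7479)–(-0.231766, 0.837234, 0.7479)  len=1.0607
  (v0,v5,v1) [-+-] → (-0.231766, 0.837234, 0.7479)–(0.231766, 0.837234, 0.7479)  len=0.4635
  (v1,v5,v9) [-+-] → (0.231766, 0.837234, 0.7479)–(0.981785, 0.0872152, 0.7479)  len=1.0607
  (v5,v11,v4) [+-+] → (-0.981785, 0.0872152, 0.7479)–(-0.981785, -0.0872152, 0.7479)  len=0.1744
  (v3,v9,v4) [--+] → (0.981785, -0.0872152, 0.7479)–(0.231766, -0.837234, 0.7479)  len=1.0607
  (v3,v4,v2) [-+-] → (0.231766, -0.837234, 0.7479)–(-0.231766, -0.837234, 0.7479)  len=0.4635
  (v4,v9,v5) [+-+] → (0.981785, -0.0872152, 0.7479)–(0.981785, 0.0872152, 0.7479)  len=0.1744
  (v2,v4,v11) [-+-] → (-0.231766, -0.837234, 0.7479)–(-0.981785, -0.0872152, 0.7479)  len=1.0607

Chained into 1 loop(s):
  loop 1: 8 segments, perimeter = 5.5187
Total perimeter = 5.519

loops=1 perimeter=5.519


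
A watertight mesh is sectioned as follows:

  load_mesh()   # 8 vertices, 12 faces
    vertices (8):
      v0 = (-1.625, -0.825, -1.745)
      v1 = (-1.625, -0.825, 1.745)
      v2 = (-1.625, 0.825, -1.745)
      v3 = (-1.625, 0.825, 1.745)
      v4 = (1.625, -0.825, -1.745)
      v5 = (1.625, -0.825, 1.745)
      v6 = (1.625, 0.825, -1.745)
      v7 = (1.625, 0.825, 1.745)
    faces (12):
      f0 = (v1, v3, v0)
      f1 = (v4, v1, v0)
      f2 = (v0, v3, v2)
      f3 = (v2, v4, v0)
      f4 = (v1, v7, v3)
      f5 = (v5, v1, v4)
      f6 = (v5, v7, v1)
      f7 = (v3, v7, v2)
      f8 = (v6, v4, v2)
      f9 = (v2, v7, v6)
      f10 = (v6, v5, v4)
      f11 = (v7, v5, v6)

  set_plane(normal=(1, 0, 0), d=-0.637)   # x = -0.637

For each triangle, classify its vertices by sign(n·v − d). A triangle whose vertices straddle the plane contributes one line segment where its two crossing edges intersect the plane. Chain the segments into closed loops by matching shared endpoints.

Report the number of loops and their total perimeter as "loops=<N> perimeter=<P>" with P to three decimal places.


Straddling triangles (8 of 12):
  (v4,v1,v0) [+--] → (-0.637, -0.825, 0.68404)–(-0.637, -0.825, -1.745)  len=2.4290
  (v2,v4,v0) [-+-] → (-0.637, 0.3234, -1.745)–(-0.637, -0.825, -1.745)  len=1.1484
  (v1,v7,v3) [-+-] → (-0.637, -0.3234, 1.745)–(-0.637, 0.825, 1.745)  len=1.1484
  (v5,v1,v4) [+-+] → (-0.637, -0.825, 1.745)–(-0.637, -0.825, 0.68404)  len=1.0610
  (v5,v7,v1) [++-] → (-0.637, -0.3234, 1.745)–(-0.637, -0.825, 1.745)  len=0.5016
  (v3,v7,v2) [-+-] → (-0.637, 0.825, 1.745)–(-0.637, 0.825, -0.68404)  len=2.4290
  (v6,v4,v2) [++-] → (-0.637, 0.3234, -1.745)–(-0.637, 0.825, -1.745)  len=0.5016
  (v2,v7,v6) [-++] → (-0.637, 0.825, -0.68404)–(-0.637, 0.825, -1.745)  len=1.0610

Chained into 1 loop(s):
  loop 1: 8 segments, perimeter = 10.2800
Total perimeter = 10.280

loops=1 perimeter=10.280


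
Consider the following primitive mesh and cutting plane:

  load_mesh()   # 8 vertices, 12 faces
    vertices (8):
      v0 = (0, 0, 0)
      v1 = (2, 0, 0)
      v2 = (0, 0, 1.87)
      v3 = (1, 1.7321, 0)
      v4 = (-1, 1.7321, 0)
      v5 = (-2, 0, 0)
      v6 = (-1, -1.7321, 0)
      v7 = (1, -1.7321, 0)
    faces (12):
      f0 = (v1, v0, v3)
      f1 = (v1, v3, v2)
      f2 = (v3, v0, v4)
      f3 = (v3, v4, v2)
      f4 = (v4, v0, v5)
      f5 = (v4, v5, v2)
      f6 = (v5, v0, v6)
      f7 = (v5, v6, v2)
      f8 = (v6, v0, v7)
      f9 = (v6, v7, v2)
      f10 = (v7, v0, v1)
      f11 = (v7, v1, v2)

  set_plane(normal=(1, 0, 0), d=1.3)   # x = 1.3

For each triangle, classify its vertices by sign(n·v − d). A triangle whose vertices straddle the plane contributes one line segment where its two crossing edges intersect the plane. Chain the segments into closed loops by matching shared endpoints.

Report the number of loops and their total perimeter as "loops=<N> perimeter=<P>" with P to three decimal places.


loops=1 perimeter=5.181

Straddling triangles (4 of 12):
  (v1,v0,v3) [+--] → (1.3, 0, 0)–(1.3, 1.21247, 0)  len=1.2125
  (v1,v3,v2) [+--] → (1.3, 1.21247, 0)–(1.3, 0, 0.6545)  len=1.3778
  (v7,v0,v1) [--+] → (1.3, 0, 0)–(1.3, -1.21247, 0)  len=1.2125
  (v7,v1,v2) [-+-] → (1.3, -1.21247, 0)–(1.3, 0, 0.6545)  len=1.3778

Chained into 1 loop(s):
  loop 1: 4 segments, perimeter = 5.1806
Total perimeter = 5.181


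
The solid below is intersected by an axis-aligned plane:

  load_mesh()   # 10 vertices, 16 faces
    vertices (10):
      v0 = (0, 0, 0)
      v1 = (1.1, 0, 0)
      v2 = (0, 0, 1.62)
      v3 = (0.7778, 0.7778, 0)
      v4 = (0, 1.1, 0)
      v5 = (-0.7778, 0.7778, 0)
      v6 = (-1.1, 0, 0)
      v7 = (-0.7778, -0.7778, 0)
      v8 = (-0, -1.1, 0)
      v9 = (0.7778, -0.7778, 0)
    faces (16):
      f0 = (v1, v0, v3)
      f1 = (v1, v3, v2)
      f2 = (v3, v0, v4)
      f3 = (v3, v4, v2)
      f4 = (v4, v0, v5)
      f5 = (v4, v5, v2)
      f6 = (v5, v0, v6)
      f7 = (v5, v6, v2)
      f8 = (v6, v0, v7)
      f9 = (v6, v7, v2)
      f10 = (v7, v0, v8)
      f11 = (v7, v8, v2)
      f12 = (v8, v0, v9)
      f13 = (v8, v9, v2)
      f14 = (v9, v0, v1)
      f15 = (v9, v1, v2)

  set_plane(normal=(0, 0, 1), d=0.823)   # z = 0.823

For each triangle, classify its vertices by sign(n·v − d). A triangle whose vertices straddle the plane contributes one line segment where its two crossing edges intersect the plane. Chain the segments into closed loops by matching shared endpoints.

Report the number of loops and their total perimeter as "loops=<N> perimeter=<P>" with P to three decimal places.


Straddling triangles (8 of 16):
  (v1,v3,v2) [--+] → (0.382658, 0.382658, 0.823)–(0.541173, 0, 0.823)  len=0.4142
  (v3,v4,v2) [--+] → (0, 0.541173, 0.823)–(0.382658, 0.382658, 0.823)  len=0.4142
  (v4,v5,v2) [--+] → (-0.382658, 0.382658, 0.823)–(0, 0.541173, 0.823)  len=0.4142
  (v5,v6,v2) [--+] → (-0.541173, 0, 0.823)–(-0.382658, 0.382658, 0.823)  len=0.4142
  (v6,v7,v2) [--+] → (-0.382658, -0.382658, 0.823)–(-0.541173, 0, 0.823)  len=0.4142
  (v7,v8,v2) [--+] → (0, -0.541173, 0.823)–(-0.382658, -0.382658, 0.823)  len=0.4142
  (v8,v9,v2) [--+] → (0.382658, -0.382658, 0.823)–(0, -0.541173, 0.823)  len=0.4142
  (v9,v1,v2) [--+] → (0.541173, 0, 0.823)–(0.382658, -0.382658, 0.823)  len=0.4142

Chained into 1 loop(s):
  loop 1: 8 segments, perimeter = 3.3135
Total perimeter = 3.314

loops=1 perimeter=3.314


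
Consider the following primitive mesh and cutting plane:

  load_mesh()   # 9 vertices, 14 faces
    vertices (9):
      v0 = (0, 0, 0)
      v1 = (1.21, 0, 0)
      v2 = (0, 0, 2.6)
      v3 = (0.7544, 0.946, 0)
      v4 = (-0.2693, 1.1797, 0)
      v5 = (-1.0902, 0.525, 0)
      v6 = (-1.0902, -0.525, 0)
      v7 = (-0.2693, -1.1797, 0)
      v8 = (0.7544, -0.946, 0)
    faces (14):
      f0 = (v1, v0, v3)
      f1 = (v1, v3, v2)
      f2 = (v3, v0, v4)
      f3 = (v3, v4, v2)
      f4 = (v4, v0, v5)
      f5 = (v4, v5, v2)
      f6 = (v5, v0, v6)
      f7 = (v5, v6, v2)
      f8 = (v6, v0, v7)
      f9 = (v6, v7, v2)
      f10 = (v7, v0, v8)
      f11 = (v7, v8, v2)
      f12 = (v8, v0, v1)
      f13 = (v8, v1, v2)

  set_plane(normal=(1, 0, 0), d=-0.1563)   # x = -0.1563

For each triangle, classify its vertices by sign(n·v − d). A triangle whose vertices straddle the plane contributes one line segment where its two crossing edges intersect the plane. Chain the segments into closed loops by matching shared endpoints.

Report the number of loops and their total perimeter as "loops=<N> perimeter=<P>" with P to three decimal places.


Straddling triangles (10 of 14):
  (v3,v0,v4) [++-] → (-0.1563, 0.68469, 0)–(-0.1563, 1.1539, 0)  len=0.4692
  (v3,v4,v2) [+-+] → (-0.1563, 1.1539, 0)–(-0.1563, 0.68469, 1.09098)  len=1.1876
  (v4,v0,v5) [-+-] → (-0.1563, 0.68469, 0)–(-0.1563, 0.0752683, 0)  len=0.6094
  (v4,v5,v2) [--+] → (-0.1563, 0.0752683, 2.22724)–(-0.1563, 0.68469, 1.09098)  len=1.2894
  (v5,v0,v6) [-+-] → (-0.1563, 0.0752683, 0)–(-0.1563, -0.0752683, 0)  len=0.1505
  (v5,v6,v2) [--+] → (-0.1563, -0.0752683, 2.22724)–(-0.1563, 0.0752683, 2.22724)  len=0.1505
  (v6,v0,v7) [-+-] → (-0.1563, -0.0752683, 0)–(-0.1563, -0.68469, 0)  len=0.6094
  (v6,v7,v2) [--+] → (-0.1563, -0.68469, 1.09098)–(-0.1563, -0.0752683, 2.22724)  len=1.2894
  (v7,v0,v8) [-++] → (-0.1563, -0.68469, 0)–(-0.1563, -1.1539, 0)  len=0.4692
  (v7,v8,v2) [-++] → (-0.1563, -1.1539, 0)–(-0.1563, -0.68469, 1.09098)  len=1.1876

Chained into 1 loop(s):
  loop 1: 10 segments, perimeter = 7.4123
Total perimeter = 7.412

loops=1 perimeter=7.412


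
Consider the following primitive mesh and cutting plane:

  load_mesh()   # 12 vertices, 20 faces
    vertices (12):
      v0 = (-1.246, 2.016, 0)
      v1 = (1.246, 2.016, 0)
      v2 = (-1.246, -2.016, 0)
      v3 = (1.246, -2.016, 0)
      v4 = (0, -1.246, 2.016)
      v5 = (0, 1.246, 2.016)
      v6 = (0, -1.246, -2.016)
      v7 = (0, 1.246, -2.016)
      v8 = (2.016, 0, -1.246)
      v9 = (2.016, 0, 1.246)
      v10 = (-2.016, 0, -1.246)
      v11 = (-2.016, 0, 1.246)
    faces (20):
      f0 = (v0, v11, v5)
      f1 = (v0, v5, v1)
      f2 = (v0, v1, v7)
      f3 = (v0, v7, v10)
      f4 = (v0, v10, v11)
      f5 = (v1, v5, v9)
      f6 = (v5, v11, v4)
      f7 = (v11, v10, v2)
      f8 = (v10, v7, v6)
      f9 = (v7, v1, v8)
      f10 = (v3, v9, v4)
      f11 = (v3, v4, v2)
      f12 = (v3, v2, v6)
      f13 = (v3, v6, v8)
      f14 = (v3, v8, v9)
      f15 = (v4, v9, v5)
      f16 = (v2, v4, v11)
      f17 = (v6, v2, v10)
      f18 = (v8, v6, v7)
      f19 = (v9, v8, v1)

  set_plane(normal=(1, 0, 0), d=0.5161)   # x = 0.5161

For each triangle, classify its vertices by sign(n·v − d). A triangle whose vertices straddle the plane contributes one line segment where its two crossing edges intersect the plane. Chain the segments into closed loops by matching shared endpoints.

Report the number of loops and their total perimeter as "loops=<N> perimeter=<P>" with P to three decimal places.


Straddling triangles (10 of 20):
  (v0,v5,v1) [--+] → (0.5161, 1.56494, 1.18096)–(0.5161, 2.016, 0)  len=1.2642
  (v0,v1,v7) [-+-] → (0.5161, 2.016, 0)–(0.5161, 1.56494, -1.18096)  len=1.2642
  (v1,v5,v9) [+-+] → (0.5161, 1.56494, 1.18096)–(0.5161, 0.927022, 1.81888)  len=0.9022
  (v7,v1,v8) [-++] → (0.5161, 1.56494, -1.18096)–(0.5161, 0.927022, -1.81888)  len=0.9022
  (v3,v9,v4) [++-] → (0.5161, -0.927022, 1.81888)–(0.5161, -1.56494, 1.18096)  len=0.9022
  (v3,v4,v2) [+--] → (0.5161, -1.56494, 1.18096)–(0.5161, -2.016, 0)  len=1.2642
  (v3,v2,v6) [+--] → (0.5161, -2.016, 0)–(0.5161, -1.56494, -1.18096)  len=1.2642
  (v3,v6,v8) [+-+] → (0.5161, -1.56494, -1.18096)–(0.5161, -0.927022, -1.81888)  len=0.9022
  (v4,v9,v5) [-+-] → (0.5161, -0.927022, 1.81888)–(0.5161, 0.927022, 1.81888)  len=1.8540
  (v8,v6,v7) [+--] → (0.5161, -0.927022, -1.81888)–(0.5161, 0.927022, -1.81888)  len=1.8540

Chained into 1 loop(s):
  loop 1: 10 segments, perimeter = 12.3734
Total perimeter = 12.373

loops=1 perimeter=12.373


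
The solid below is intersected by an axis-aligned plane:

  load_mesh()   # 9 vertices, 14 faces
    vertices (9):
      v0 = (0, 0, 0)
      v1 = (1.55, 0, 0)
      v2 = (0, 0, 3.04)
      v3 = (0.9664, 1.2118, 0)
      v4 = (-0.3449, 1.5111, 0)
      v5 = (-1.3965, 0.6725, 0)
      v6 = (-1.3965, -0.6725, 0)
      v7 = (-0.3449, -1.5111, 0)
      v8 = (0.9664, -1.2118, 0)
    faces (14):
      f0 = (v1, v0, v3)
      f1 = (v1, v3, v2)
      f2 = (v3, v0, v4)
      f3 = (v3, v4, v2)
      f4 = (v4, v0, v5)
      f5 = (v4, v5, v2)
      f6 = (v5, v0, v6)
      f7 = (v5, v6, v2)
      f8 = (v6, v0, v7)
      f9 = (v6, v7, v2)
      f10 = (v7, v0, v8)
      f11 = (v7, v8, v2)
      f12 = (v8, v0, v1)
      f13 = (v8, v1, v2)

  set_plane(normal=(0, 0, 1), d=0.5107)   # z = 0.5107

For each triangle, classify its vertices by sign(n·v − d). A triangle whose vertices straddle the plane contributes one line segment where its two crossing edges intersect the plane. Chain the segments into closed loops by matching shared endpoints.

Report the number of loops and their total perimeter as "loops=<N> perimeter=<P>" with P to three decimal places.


loops=1 perimeter=7.833

Straddling triangles (7 of 14):
  (v1,v3,v2) [--+] → (0.804051, 1.00823, 0.5107)–(1.28961, 0, 0.5107)  len=1.1191
  (v3,v4,v2) [--+] → (-0.286959, 1.25725, 0.5107)–(0.804051, 1.00823, 0.5107)  len=1.1191
  (v4,v5,v2) [--+] → (-1.1619, 0.559524, 0.5107)–(-0.286959, 1.25725, 0.5107)  len=1.1191
  (v5,v6,v2) [--+] → (-1.1619, -0.559524, 0.5107)–(-1.1619, 0.559524, 0.5107)  len=1.1190
  (v6,v7,v2) [--+] → (-0.286959, -1.25725, 0.5107)–(-1.1619, -0.559524, 0.5107)  len=1.1191
  (v7,v8,v2) [--+] → (0.804051, -1.00823, 0.5107)–(-0.286959, -1.25725, 0.5107)  len=1.1191
  (v8,v1,v2) [--+] → (1.28961, 0, 0.5107)–(0.804051, -1.00823, 0.5107)  len=1.1191

Chained into 1 loop(s):
  loop 1: 7 segments, perimeter = 7.8334
Total perimeter = 7.833


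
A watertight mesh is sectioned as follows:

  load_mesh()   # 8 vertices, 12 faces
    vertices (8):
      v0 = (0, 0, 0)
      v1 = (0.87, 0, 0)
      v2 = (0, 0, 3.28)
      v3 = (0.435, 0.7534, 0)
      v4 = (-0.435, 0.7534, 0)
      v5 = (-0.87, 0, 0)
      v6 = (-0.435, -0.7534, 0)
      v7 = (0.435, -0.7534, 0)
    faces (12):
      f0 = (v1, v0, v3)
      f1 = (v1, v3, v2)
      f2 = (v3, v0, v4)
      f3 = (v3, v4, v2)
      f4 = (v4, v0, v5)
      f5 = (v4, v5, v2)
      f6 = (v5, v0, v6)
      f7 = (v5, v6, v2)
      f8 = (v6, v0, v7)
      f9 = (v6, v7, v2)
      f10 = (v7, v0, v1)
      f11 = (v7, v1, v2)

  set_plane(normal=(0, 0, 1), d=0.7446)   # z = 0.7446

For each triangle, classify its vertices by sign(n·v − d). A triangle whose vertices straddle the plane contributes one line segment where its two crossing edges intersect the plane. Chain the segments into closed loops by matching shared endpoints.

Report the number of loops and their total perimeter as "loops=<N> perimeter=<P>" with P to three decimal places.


Straddling triangles (6 of 12):
  (v1,v3,v2) [--+] → (0.33625, 0.582369, 0.7446)–(0.672499, 0, 0.7446)  len=0.6725
  (v3,v4,v2) [--+] → (-0.33625, 0.582369, 0.7446)–(0.33625, 0.582369, 0.7446)  len=0.6725
  (v4,v5,v2) [--+] → (-0.672499, 0, 0.7446)–(-0.33625, 0.582369, 0.7446)  len=0.6725
  (v5,v6,v2) [--+] → (-0.33625, -0.582369, 0.7446)–(-0.672499, 0, 0.7446)  len=0.6725
  (v6,v7,v2) [--+] → (0.33625, -0.582369, 0.7446)–(-0.33625, -0.582369, 0.7446)  len=0.6725
  (v7,v1,v2) [--+] → (0.672499, 0, 0.7446)–(0.33625, -0.582369, 0.7446)  len=0.6725

Chained into 1 loop(s):
  loop 1: 6 segments, perimeter = 4.0349
Total perimeter = 4.035

loops=1 perimeter=4.035


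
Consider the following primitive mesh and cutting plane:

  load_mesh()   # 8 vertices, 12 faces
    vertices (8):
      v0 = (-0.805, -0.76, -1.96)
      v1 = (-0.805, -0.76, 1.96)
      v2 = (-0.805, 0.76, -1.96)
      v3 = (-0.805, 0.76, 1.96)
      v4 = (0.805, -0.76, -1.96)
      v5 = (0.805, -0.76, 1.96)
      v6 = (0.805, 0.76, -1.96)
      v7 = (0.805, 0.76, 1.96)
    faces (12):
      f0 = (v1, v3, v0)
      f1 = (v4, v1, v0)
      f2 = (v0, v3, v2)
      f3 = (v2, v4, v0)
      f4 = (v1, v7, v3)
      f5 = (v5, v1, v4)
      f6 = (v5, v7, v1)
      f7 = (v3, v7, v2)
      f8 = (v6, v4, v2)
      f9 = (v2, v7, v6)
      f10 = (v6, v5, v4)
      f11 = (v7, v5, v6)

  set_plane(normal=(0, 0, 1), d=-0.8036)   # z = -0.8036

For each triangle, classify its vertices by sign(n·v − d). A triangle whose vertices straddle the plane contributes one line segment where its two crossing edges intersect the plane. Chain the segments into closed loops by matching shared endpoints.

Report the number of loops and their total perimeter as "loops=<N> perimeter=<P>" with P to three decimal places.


loops=1 perimeter=6.260

Straddling triangles (8 of 12):
  (v1,v3,v0) [++-] → (-0.805, -0.3116, -0.8036)–(-0.805, -0.76, -0.8036)  len=0.4484
  (v4,v1,v0) [-+-] → (0.33005, -0.76, -0.8036)–(-0.805, -0.76, -0.8036)  len=1.1351
  (v0,v3,v2) [-+-] → (-0.805, -0.3116, -0.8036)–(-0.805, 0.76, -0.8036)  len=1.0716
  (v5,v1,v4) [++-] → (0.33005, -0.76, -0.8036)–(0.805, -0.76, -0.8036)  len=0.4749
  (v3,v7,v2) [++-] → (-0.33005, 0.76, -0.8036)–(-0.805, 0.76, -0.8036)  len=0.4749
  (v2,v7,v6) [-+-] → (-0.33005, 0.76, -0.8036)–(0.805, 0.76, -0.8036)  len=1.1351
  (v6,v5,v4) [-+-] → (0.805, 0.3116, -0.8036)–(0.805, -0.76, -0.8036)  len=1.0716
  (v7,v5,v6) [++-] → (0.805, 0.3116, -0.8036)–(0.805, 0.76, -0.8036)  len=0.4484

Chained into 1 loop(s):
  loop 1: 8 segments, perimeter = 6.2600
Total perimeter = 6.260


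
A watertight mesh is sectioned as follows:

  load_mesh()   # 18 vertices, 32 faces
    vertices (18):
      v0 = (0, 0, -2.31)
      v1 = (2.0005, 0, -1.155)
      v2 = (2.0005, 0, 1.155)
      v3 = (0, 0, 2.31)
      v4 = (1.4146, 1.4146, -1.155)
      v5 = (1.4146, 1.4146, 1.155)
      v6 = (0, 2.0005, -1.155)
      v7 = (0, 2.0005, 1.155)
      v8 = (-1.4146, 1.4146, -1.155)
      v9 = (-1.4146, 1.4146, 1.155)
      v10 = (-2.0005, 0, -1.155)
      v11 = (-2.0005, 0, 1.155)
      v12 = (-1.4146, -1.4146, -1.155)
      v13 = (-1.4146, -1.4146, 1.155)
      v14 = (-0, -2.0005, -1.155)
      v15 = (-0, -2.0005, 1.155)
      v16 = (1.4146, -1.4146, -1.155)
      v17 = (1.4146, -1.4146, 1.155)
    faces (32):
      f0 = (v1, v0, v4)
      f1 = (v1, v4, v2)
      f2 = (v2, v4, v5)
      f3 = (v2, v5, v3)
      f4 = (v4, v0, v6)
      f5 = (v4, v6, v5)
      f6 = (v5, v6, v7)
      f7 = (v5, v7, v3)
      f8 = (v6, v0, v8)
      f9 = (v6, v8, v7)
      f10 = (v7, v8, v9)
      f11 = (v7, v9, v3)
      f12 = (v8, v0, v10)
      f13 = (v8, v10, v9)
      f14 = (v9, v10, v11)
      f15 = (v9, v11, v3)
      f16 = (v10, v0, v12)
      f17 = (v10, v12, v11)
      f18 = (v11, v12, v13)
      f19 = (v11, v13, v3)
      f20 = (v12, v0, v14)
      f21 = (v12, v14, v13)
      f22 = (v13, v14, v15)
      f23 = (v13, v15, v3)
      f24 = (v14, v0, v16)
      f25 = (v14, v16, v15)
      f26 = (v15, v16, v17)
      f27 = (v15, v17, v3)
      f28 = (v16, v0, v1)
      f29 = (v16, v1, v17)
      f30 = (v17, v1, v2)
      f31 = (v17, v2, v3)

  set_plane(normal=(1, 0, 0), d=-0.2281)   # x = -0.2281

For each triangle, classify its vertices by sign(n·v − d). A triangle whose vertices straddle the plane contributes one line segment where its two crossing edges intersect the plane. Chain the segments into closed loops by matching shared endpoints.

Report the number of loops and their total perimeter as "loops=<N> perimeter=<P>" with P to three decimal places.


Straddling triangles (12 of 32):
  (v6,v0,v8) [++-] → (-0.2281, 0.2281, -2.12376)–(-0.2281, 1.90603, -1.155)  len=1.9375
  (v6,v8,v7) [+-+] → (-0.2281, 1.90603, -1.155)–(-0.2281, 1.90603, 0.782519)  len=1.9375
  (v7,v8,v9) [+--] → (-0.2281, 1.90603, 0.782519)–(-0.2281, 1.90603, 1.155)  len=0.3725
  (v7,v9,v3) [+-+] → (-0.2281, 1.90603, 1.155)–(-0.2281, 0.2281, 2.12376)  len=1.9375
  (v8,v0,v10) [-+-] → (-0.2281, 0.2281, -2.12376)–(-0.2281, 0, -2.17831)  len=0.2345
  (v9,v11,v3) [--+] → (-0.2281, 0, 2.17831)–(-0.2281, 0.2281, 2.12376)  len=0.2345
  (v10,v0,v12) [-+-] → (-0.2281, 0, -2.17831)–(-0.2281, -0.2281, -2.12376)  len=0.2345
  (v11,v13,v3) [--+] → (-0.2281, -0.2281, 2.12376)–(-0.2281, 0, 2.17831)  len=0.2345
  (v12,v0,v14) [-++] → (-0.2281, -0.2281, -2.12376)–(-0.2281, -1.90603, -1.155)  len=1.9375
  (v12,v14,v13) [-+-] → (-0.2281, -1.90603, -1.155)–(-0.2281, -1.90603, -0.782519)  len=0.3725
  (v13,v14,v15) [-++] → (-0.2281, -1.90603, -0.782519)–(-0.2281, -1.90603, 1.155)  len=1.9375
  (v13,v15,v3) [-++] → (-0.2281, -1.90603, 1.155)–(-0.2281, -0.2281, 2.12376)  len=1.9375

Chained into 1 loop(s):
  loop 1: 12 segments, perimeter = 13.3081
Total perimeter = 13.308

loops=1 perimeter=13.308
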